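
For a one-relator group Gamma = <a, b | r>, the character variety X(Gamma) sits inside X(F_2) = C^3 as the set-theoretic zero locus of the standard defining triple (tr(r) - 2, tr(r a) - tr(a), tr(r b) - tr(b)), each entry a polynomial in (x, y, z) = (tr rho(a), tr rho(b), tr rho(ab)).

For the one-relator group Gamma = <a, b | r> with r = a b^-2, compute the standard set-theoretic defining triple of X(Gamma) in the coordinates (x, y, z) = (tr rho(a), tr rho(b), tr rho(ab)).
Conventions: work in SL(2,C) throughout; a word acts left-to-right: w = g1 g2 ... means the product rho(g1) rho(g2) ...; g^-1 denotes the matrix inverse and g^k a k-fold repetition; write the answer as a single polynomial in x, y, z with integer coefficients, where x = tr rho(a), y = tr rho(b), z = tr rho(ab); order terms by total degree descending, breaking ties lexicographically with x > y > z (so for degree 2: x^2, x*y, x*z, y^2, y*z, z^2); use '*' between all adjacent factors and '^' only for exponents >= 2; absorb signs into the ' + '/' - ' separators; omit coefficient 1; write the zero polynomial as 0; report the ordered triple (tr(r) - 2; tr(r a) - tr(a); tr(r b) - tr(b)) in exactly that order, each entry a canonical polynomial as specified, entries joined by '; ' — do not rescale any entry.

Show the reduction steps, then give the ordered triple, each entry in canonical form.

tr(a b^-1) = tr(a) * tr(b) - tr(a b)  (eliminate b^-1) = x*y - z
so tr(a b^-2) = tr(a b^-1) * tr(b) - tr(a)  (eliminate b^-1) = x*y^2 - y*z - x
reduce: tr(a^2) = tr(a) * tr(a) - tr(1)   [square of a] = x^2 - 2
reduce: tr(a^2 b) = tr(a) * tr(b a) - tr(b)   [square of a] = x*z - y
tr(b^-1 a^2) = tr(a^2) * tr(b) - tr(a^2 b)   [inverse elimination on b] = x^2*y - x*z - y
tr(a b^-2 a) = tr(b^-1 a^2) * tr(b) - tr(b^-1 a^2 b)   [inverse elimination on b] = x^2*y^2 - x*y*z - x^2 - y^2 + 2
assemble the triple (tr(r) - 2; tr(r a) - x; tr(r b) - y)

x*y^2 - y*z - x - 2; x^2*y^2 - x*y*z - x^2 - y^2 - x + 2; x*y - y - z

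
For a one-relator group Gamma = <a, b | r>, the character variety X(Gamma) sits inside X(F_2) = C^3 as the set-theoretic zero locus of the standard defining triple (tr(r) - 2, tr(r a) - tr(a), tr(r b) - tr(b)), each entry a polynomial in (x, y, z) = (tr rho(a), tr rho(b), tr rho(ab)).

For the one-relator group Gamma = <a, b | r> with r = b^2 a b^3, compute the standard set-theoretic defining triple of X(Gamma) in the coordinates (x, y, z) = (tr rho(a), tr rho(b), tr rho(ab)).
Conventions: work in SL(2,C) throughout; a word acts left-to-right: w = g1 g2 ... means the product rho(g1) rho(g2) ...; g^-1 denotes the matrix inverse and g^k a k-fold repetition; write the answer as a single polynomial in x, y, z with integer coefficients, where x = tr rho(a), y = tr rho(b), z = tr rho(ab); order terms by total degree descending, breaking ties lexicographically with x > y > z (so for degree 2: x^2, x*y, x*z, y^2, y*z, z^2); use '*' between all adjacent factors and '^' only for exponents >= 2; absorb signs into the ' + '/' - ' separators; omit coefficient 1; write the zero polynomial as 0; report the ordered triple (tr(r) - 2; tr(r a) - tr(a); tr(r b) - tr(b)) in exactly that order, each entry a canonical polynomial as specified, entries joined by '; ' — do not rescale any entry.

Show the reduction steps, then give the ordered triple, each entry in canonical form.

trace(b a b) = trace(b) trace(a b) - trace(a)  (reduce the b square) = y*z - x
use: trace(b a b^2) = trace(b) trace(b a b) - trace(b a)  (reduce the b square) = y^2*z - x*y - z
trace(b^3 a b) = trace(b) trace(b a b^2) - trace(b a b)  (reduce the b square) = y^3*z - x*y^2 - 2*y*z + x
trace(b^2 a b^3) = trace(b) trace(b^3 a b) - trace(b^3 a)  (reduce the b square) = y^4*z - x*y^3 - 3*y^2*z + 2*x*y + z
trace(a b a b) = trace(b a) trace(b a) - trace(1)  (split on b) = z^2 - 2
use: trace(a b a) = trace(a) trace(b a) - trace(b)  (reduce the a square) = x*z - y
trace(a b^2 a b) = trace(b) trace(a b a b) - trace(a b a)  (reduce the b square) = y*z^2 - x*z - y
use: trace(a^2) = trace(a) trace(a) - trace(1)  (reduce the a square) = x^2 - 2
use: trace(a b^2 a) = trace(b) trace(a^2 b) - trace(a^2)  (reduce the b square) = x*y*z - x^2 - y^2 + 2
trace(b a b^2 a b) = trace(b) trace(a b^2 a b) - trace(a b^2 a)  (reduce the b square) = y^2*z^2 - 2*x*y*z + x^2 - 2
trace(b^2 a b^3 a) = trace(b) trace(b a b^2 a b) - trace(b a b^2 a)  (reduce the b square) = y^3*z^2 - 2*x*y^2*z + x^2*y - y*z^2 + x*z - y
apply: trace(b^2 a b^4) = trace(b) trace(a b^5) - trace(a b^4)   [square of b] = y^5*z - x*y^4 - 4*y^3*z + 3*x*y^2 + 3*y*z - x
assemble the triple (trace(r) - 2; trace(r a) - x; trace(r b) - y)

y^4*z - x*y^3 - 3*y^2*z + 2*x*y + z - 2; y^3*z^2 - 2*x*y^2*z + x^2*y - y*z^2 + x*z - x - y; y^5*z - x*y^4 - 4*y^3*z + 3*x*y^2 + 3*y*z - x - y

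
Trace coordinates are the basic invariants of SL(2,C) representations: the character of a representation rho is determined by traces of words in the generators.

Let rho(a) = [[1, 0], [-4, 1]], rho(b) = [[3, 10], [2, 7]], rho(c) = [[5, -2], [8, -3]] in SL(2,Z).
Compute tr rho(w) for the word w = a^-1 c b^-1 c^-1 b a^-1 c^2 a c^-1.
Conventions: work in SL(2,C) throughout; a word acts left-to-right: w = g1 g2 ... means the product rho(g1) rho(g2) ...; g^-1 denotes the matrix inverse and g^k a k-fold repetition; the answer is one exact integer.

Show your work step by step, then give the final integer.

1436506

rho(a^-1) = [[1, 0], [4, 1]]
... * rho(c) = [[5, -2], [8, -3]]  ->  [[5, -2], [28, -11]]
... * rho(b^-1) = [[7, -10], [-2, 3]]  ->  [[39, -56], [218, -313]]
... * rho(c^-1) = [[-3, 2], [-8, 5]]  ->  [[331, -202], [1850, -1129]]
... * rho(b) = [[3, 10], [2, 7]]  ->  [[589, 1896], [3292, 10597]]
... * rho(a^-1) = [[1, 0], [4, 1]]  ->  [[8173, 1896], [45680, 10597]]
... * rho(c) = [[5, -2], [8, -3]]  ->  [[56033, -22034], [313176, -123151]]
... * rho(c) = [[5, -2], [8, -3]]  ->  [[103893, -45964], [580672, -256899]]
... * rho(a) = [[1, 0], [-4, 1]]  ->  [[287749, -45964], [1608268, -256899]]
... * rho(c^-1) = [[-3, 2], [-8, 5]]  ->  [[-495535, 345678], [-2769612, 1932041]]
tr = -495535 + 1932041 = 1436506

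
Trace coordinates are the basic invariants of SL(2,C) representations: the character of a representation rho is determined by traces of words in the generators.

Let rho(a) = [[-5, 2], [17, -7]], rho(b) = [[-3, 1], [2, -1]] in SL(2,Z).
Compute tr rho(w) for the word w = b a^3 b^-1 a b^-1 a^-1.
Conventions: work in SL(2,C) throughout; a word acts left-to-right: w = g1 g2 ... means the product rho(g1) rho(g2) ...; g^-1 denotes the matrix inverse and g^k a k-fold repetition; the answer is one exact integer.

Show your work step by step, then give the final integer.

rho(b) = [[-3, 1], [2, -1]]
... * rho(a) = [[-5, 2], [17, -7]]  ->  [[32, -13], [-27, 11]]
... * rho(a) = [[-5, 2], [17, -7]]  ->  [[-381, 155], [322, -131]]
... * rho(a) = [[-5, 2], [17, -7]]  ->  [[4540, -1847], [-3837, 1561]]
... * rho(b^-1) = [[-1, -1], [-2, -3]]  ->  [[-846, 1001], [715, -846]]
... * rho(a) = [[-5, 2], [17, -7]]  ->  [[21247, -8699], [-17957, 7352]]
... * rho(b^-1) = [[-1, -1], [-2, -3]]  ->  [[-3849, 4850], [3253, -4099]]
... * rho(a^-1) = [[-7, -2], [-17, -5]]  ->  [[-55507, -16552], [46912, 13989]]
tr = -55507 + 13989 = -41518

-41518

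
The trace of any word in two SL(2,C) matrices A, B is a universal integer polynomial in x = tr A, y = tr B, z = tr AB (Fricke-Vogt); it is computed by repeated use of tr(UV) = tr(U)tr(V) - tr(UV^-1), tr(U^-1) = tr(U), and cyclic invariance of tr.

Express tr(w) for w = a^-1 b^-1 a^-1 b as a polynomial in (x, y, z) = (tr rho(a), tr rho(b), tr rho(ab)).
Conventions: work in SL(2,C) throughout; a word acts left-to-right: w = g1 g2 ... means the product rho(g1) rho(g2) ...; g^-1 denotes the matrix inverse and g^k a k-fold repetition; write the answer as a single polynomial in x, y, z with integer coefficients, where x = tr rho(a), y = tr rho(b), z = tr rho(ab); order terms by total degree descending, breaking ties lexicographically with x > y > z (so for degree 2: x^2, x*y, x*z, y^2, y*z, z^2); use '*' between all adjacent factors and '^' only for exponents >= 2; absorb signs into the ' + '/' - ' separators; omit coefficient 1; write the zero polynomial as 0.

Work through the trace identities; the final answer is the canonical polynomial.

tr(a^-1) = tr(a) = x
reduce: tr(b a b) = tr(b) tr(a b) - tr(a)  (reduce the b square) = y*z - x
tr(b a b a) = tr(a b) tr(a b) - tr(1)  (split on a) = z^2 - 2
reduce: tr(a^-1 b a b) = tr(b a b) tr(a) - tr(b a b a)  (eliminate a^-1) = x*y*z - x^2 - z^2 + 2
tr(b^-1 a^-1 b a) = tr(a^-1 b a) tr(b) - tr(a^-1 b a b)  (eliminate b^-1) = -x*y*z + x^2 + y^2 + z^2 - 2
reduce: tr(a^-1 b^-1 a^-1 b) = tr(b^-1 a^-1 b) tr(a) - tr(b^-1 a^-1 b a)  (eliminate a^-1) = x*y*z - y^2 - z^2 + 2

x*y*z - y^2 - z^2 + 2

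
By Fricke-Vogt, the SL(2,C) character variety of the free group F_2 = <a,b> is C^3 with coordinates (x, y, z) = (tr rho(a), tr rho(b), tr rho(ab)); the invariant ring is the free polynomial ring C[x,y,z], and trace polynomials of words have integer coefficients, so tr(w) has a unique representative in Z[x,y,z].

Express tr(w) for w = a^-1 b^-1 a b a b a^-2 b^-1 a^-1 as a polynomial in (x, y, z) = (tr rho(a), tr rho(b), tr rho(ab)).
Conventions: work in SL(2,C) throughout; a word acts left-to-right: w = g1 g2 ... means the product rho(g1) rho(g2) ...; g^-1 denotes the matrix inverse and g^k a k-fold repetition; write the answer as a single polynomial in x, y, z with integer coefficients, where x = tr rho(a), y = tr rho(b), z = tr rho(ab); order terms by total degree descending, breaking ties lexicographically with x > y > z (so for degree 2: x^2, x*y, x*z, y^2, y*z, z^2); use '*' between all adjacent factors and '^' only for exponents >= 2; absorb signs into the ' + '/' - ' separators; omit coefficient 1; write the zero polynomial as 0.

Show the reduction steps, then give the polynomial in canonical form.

-x^3*y*z^3 + x^4*z^2 + 2*x^2*y^2*z^2 + x^2*z^4 - x^3*y*z - x*y^3*z - x*y*z^3 - 4*x^2*z^2 + 5*x*y*z - y^2 - z^2 + 2

use: trace(b a b) = trace(b) trace(a b) - trace(a)   [square of b] = y*z - x
trace(b a b a) = trace(a b) trace(a b) - trace(1)   [split at a repeated a] = z^2 - 2
trace(a^-1 b a b) = trace(b a b) trace(a) - trace(b a b a)   [inverse elimination on a] = x*y*z - x^2 - z^2 + 2
apply: trace(b a b a^-2) = trace(a^-1 b a b) trace(a) - trace(a^-1 b a b a)   [inverse elimination on a] = x^2*y*z - x^3 - x*z^2 - y*z + 3*x
apply: trace(a b a) = trace(a) trace(b a) - trace(b)   [square of a] = x*z - y
apply: trace(b a b a b) = trace(b) trace(a b a b) - trace(a b a)   [square of b] = y*z^2 - x*z - y
trace(b a b a b a) = trace(a b a b) trace(a b) - trace(b a)   [split at a repeated a] = z^3 - 3*z
apply: trace(b a b a b a^-1) = trace(b a b a b) trace(a) - trace(b a b a b a)   [inverse elimination on a] = x*y*z^2 - x^2*z - z^3 - x*y + 3*z
trace(b a b a b a^-2) = trace(b a b a b a^-1) trace(a) - trace(b a b a b)   [inverse elimination on a] = x^2*y*z^2 - x^3*z - x*z^3 - x^2*y - y*z^2 + 4*x*z + y
trace(a b a b a^-3 b) = trace(b a b a b a^-2) trace(a) - trace(b a b a b a^-1)   [inverse elimination on a] = x^3*y*z^2 - x^4*z - x^2*z^3 - x^3*y - 2*x*y*z^2 + 5*x^2*z + z^3 + 2*x*y - 3*z
use: trace(a^-3 b^-1 a b a b) = trace(a b a b a^-3) trace(b) - trace(a b a b a^-3 b)   [inverse elimination on b] = -x^3*y*z^2 + x^4*z + x^2*y^2*z + x^2*z^3 + x*y*z^2 - 5*x^2*z - y^2*z - z^3 + x*y + 3*z
use: trace(a b a b a) = trace(a) trace(b a b a) - trace(b a b)   [square of a] = x*z^2 - y*z - x
trace(b^-1 a b a b a) = trace(a b a b a) trace(b) - trace(a b a b a b)   [inverse elimination on b] = x*y*z^2 - y^2*z - z^3 - x*y + 3*z
use: trace(a^-1 b^-1 a b a b) = trace(b^-1 a b a b) trace(a) - trace(b^-1 a b a b a)   [inverse elimination on a] = -x*y*z^2 + x^2*z + y^2*z + z^3 - 3*z
use: trace(a^-2 b^-1 a b a b) = trace(a^-1 b^-1 a b a b) trace(a) - trace(a^-1 b^-1 a b a b a)   [inverse elimination on a] = -x^2*y*z^2 + x^3*z + x*y^2*z + x*z^3 - 4*x*z + y
trace(a^-2 b^-1 a b a b a^-2) = trace(a^-3 b^-1 a b a b) trace(a) - trace(a^-3 b^-1 a b a b a)   [inverse elimination on a] = -x^4*y*z^2 + x^5*z + x^3*y^2*z + x^3*z^3 + 2*x^2*y*z^2 - 6*x^3*z - 2*x*y^2*z - 2*x*z^3 + x^2*y + 7*x*z - y
trace(b^2 a b) = trace(b) trace(a b^2) - trace(a b)   [square of b] = y^2*z - x*y - z
apply: trace(a^-1 b^2 a b) = trace(b^2 a b) trace(a) - trace(b^2 a b a)   [inverse elimination on a] = x*y^2*z - x^2*y - y*z^2 + y
use: trace(b a b a^-2 b) = trace(a^-1 b^2 a b) trace(a) - trace(a^-1 b^2 a b a)   [inverse elimination on a] = x^2*y^2*z - x^3*y - x*y*z^2 - y^2*z + 2*x*y + z
trace(b a b a^-2 b a^-1) = trace(b a b a^-2 b) trace(a) - trace(b a b a^-2 b a)   [inverse elimination on a] = x^3*y^2*z - x^4*y - 2*x^2*y*z^2 + x^3*z - x*y^2*z + x*z^3 + 3*x^2*y + y*z^2 - 3*x*z - y
apply: trace(b^2 a b a b) = trace(b) trace(b a b a b) - trace(b a b a)   [square of b] = y^2*z^2 - x*y*z - y^2 - z^2 + 2
use: trace(b^2 a b a b a) = trace(b) trace(a b a b a b) - trace(a b a b a)   [square of b] = y*z^3 - x*z^2 - 2*y*z + x
use: trace(b a b a b a^-1 b) = trace(b^2 a b a b) trace(a) - trace(b^2 a b a b a)   [inverse elimination on a] = x*y^2*z^2 - x^2*y*z - y*z^3 - x*y^2 + 2*y*z + x
trace(b a b a b a b a) = trace(a b a b a b) trace(a b) - trace(b a b a)   [split at a repeated a] = z^4 - 4*z^2 + 2
trace(b a b a b a^-1 b a) = trace(b a b a b a b) trace(a) - trace(b a b a b a b a)   [inverse elimination on a] = x*y*z^3 - x^2*z^2 - z^4 - 2*x*y*z + x^2 + 4*z^2 - 2
apply: trace(a^-1 b a b a b a^-1 b) = trace(b a b a b a^-1 b) trace(a) - trace(b a b a b a^-1 b a)   [inverse elimination on a] = x^2*y^2*z^2 - x^3*y*z - 2*x*y*z^3 - x^2*y^2 + x^2*z^2 + z^4 + 4*x*y*z - 4*z^2 + 2
trace(a^-1 b a^-2 b a b a b) = trace(a^-1 b a b a b a^-1 b) trace(a) - trace(a^-1 b a b a b a^-1 b a)   [inverse elimination on a] = x^3*y^2*z^2 - x^4*y*z - 2*x^2*y*z^3 - x^3*y^2 + x^3*z^2 - x*y^2*z^2 + x*z^4 + 5*x^2*y*z + y*z^3 + x*y^2 - 4*x*z^2 - 2*y*z + x
trace(a^-1 b a b a b^2) = trace(b a b a b^2) trace(a) - trace(b a b a b^2 a)   [inverse elimination on a] = x*y^2*z^2 - x^2*y*z - y*z^3 - x*y^2 + 2*y*z + x
use: trace(b a^-2 b a b a b) = trace(a^-1 b a b a b^2) trace(a) - trace(a^-1 b a b a b^2 a)   [inverse elimination on a] = x^2*y^2*z^2 - x^3*y*z - x*y*z^3 - x^2*y^2 - y^2*z^2 + 3*x*y*z + x^2 + y^2 + z^2 - 2
trace(a b a b a^-2 b a^-2 b) = trace(a^-1 b a^-2 b a b a b) trace(a) - trace(a^-1 b a^-2 b a b a b a)   [inverse elimination on a] = x^4*y^2*z^2 - x^5*y*z - 2*x^3*y*z^3 - x^4*y^2 + x^4*z^2 - 2*x^2*y^2*z^2 + x^2*z^4 + 6*x^3*y*z + 2*x*y*z^3 + 2*x^2*y^2 - 4*x^2*z^2 + y^2*z^2 - 5*x*y*z - y^2 - z^2 + 2
trace(a^-2 b^-1 a b a b a^-2 b) = trace(a b a b a^-2 b a^-2) trace(b) - trace(a b a b a^-2 b a^-2 b)   [inverse elimination on b] = -x^4*y^2*z^2 + x^5*y*z + x^3*y^3*z + 2*x^3*y*z^3 - x^4*z^2 - x^2*z^4 - 5*x^3*y*z - x*y^3*z - x*y*z^3 + x^2*y^2 + 4*x^2*z^2 + 2*x*y*z + z^2 - 2
trace(a^-1 b^-1 a b a b a^-2 b^-1 a^-1) = trace(a^-2 b^-1 a b a b a^-2) trace(b) - trace(a^-2 b^-1 a b a b a^-2 b)   [inverse elimination on b] = -x^3*y*z^3 + x^4*z^2 + 2*x^2*y^2*z^2 + x^2*z^4 - x^3*y*z - x*y^3*z - x*y*z^3 - 4*x^2*z^2 + 5*x*y*z - y^2 - z^2 + 2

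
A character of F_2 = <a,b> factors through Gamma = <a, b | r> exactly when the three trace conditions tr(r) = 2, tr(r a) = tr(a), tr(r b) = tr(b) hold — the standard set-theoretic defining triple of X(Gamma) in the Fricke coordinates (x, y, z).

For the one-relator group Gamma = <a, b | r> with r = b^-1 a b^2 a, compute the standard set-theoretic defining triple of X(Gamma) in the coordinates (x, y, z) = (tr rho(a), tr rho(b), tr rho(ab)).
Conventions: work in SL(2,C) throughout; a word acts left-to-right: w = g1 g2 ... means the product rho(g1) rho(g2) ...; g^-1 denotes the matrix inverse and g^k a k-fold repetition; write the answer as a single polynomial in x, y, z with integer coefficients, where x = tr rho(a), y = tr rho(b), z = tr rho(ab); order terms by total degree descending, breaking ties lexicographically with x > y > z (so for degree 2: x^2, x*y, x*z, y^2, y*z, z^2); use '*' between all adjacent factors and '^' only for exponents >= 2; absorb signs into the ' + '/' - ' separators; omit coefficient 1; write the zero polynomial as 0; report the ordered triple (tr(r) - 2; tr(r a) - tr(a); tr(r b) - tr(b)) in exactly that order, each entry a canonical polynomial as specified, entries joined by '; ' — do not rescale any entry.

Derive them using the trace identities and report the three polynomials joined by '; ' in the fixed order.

x*y^2*z - x^2*y - y^3 - y*z^2 + x*z + 3*y - 2; x^2*y^2*z - x^3*y - x*y^3 - x*y*z^2 + x^2*z + 3*x*y - x - z; x*y*z - x^2 - y^2 - y + 2

reduce: trace(b^2 a) = trace(b) * trace(a b) - trace(a)  (reduce the b square) = y*z - x
trace(b^2) = trace(b) * trace(b) - trace(1)  (reduce the b square) = y^2 - 2
reduce: trace(a b^2 a) = trace(a) * trace(b^2 a) - trace(b^2)  (reduce the a square) = x*y*z - x^2 - y^2 + 2
trace(a b a b) = trace(b a) * trace(b a) - trace(1)  (split on b) = z^2 - 2
trace(a b a) = trace(a) * trace(b a) - trace(b)  (reduce the a square) = x*z - y
so trace(a b^2 a b) = trace(b) * trace(a b a b) - trace(a b a)  (reduce the b square) = y*z^2 - x*z - y
so trace(b^-1 a b^2 a) = trace(a b^2 a) * trace(b) - trace(a b^2 a b)  (eliminate b^-1) = x*y^2*z - x^2*y - y^3 - y*z^2 + x*z + 3*y
trace(a b^2 a^2) = trace(a) * trace(a b^2 a) - trace(a b^2) = x^2*y*z - x^3 - x*y^2 - y*z + 3*x
trace(b a b^2) = trace(b) * trace(a b^2) - trace(a b) = y^2*z - x*y - z
trace(a b^2 a^2 b) = trace(a) * trace(b a b^2 a) - trace(b a b^2) = x*y*z^2 - x^2*z - y^2*z + z
so trace(b^-1 a b^2 a^2) = trace(a b^2 a^2) * trace(b) - trace(a b^2 a^2 b) = x^2*y^2*z - x^3*y - x*y^3 - x*y*z^2 + x^2*z + 3*x*y - z
assemble the triple (trace(r) - 2; trace(r a) - x; trace(r b) - y)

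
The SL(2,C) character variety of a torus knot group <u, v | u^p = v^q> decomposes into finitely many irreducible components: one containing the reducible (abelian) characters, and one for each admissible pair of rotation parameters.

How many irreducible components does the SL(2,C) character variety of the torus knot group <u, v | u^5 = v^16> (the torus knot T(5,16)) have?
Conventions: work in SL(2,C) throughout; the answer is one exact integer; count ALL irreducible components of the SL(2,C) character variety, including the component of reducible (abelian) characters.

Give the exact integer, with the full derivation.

31

Gamma = < u, v | u^5 = v^16 > (torus knot T(5,16)); the central element u^5 = v^16 acts as +I or -I in any irreducible SL(2,C) representation.
So on each irreducible component the traces are pinned: tr(u) = 2*cos(pi*alpha/5) with 1 <= alpha <= 4, tr(v) = 2*cos(pi*beta/16) with 1 <= beta <= 15.
u^5 = (-1)^alpha I and v^16 = (-1)^beta I must agree, so alpha and beta have equal parity.
count pairs: odd alpha (2 choices) x odd beta (8), plus even alpha (2) x even beta (7): 2*8 + 2*7 = 30.
components with irreducible characters: 30; plus the single component of reducible (abelian) characters: total 31.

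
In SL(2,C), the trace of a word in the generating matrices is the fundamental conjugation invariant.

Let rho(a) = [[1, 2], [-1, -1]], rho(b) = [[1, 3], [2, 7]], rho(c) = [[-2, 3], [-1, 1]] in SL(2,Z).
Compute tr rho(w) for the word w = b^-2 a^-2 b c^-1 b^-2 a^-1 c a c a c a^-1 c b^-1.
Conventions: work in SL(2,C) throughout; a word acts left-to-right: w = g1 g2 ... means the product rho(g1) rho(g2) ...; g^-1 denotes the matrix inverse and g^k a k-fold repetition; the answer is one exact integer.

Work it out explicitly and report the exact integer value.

-12646015

rho(b^-1) = [[7, -3], [-2, 1]]
... * rho(b^-1) = [[7, -3], [-2, 1]]  ->  [[55, -24], [-16, 7]]
... * rho(a^-1) = [[-1, -2], [1, 1]]  ->  [[-79, -134], [23, 39]]
... * rho(a^-1) = [[-1, -2], [1, 1]]  ->  [[-55, 24], [16, -7]]
... * rho(b) = [[1, 3], [2, 7]]  ->  [[-7, 3], [2, -1]]
... * rho(c^-1) = [[1, -3], [1, -2]]  ->  [[-4, 15], [1, -4]]
... * rho(b^-1) = [[7, -3], [-2, 1]]  ->  [[-58, 27], [15, -7]]
... * rho(b^-1) = [[7, -3], [-2, 1]]  ->  [[-460, 201], [119, -52]]
... * rho(a^-1) = [[-1, -2], [1, 1]]  ->  [[661, 1121], [-171, -290]]
... * rho(c) = [[-2, 3], [-1, 1]]  ->  [[-2443, 3104], [632, -803]]
... * rho(a) = [[1, 2], [-1, -1]]  ->  [[-5547, -7990], [1435, 2067]]
... * rho(c) = [[-2, 3], [-1, 1]]  ->  [[19084, -24631], [-4937, 6372]]
... * rho(a) = [[1, 2], [-1, -1]]  ->  [[43715, 62799], [-11309, -16246]]
... * rho(c) = [[-2, 3], [-1, 1]]  ->  [[-150229, 193944], [38864, -50173]]
... * rho(a^-1) = [[-1, -2], [1, 1]]  ->  [[344173, 494402], [-89037, -127901]]
... * rho(c) = [[-2, 3], [-1, 1]]  ->  [[-1182748, 1526921], [305975, -395012]]
... * rho(b^-1) = [[7, -3], [-2, 1]]  ->  [[-11333078, 5075165], [2931849, -1312937]]
tr = -11333078 + -1312937 = -12646015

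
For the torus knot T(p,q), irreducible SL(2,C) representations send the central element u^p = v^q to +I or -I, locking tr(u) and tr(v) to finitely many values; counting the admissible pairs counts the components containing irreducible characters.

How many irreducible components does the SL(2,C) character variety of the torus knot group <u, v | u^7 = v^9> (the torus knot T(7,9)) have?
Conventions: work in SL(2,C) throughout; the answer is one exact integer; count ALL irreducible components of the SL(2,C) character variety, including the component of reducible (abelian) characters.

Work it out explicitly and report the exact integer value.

25

Gamma = < u, v | u^7 = v^9 > (torus knot T(7,9)); the central element u^7 = v^9 acts as +I or -I in any irreducible SL(2,C) representation.
So on each irreducible component the traces are pinned: tr(u) = 2*cos(pi*alpha/7) with 1 <= alpha <= 6, tr(v) = 2*cos(pi*beta/9) with 1 <= beta <= 8.
Consistency of u^7 = (-1)^alpha I with v^9 = (-1)^beta I forces alpha = beta (mod 2).
Counting: 3 odd alphas x 4 odd betas + 3 even alphas x 4 even betas = 12 + 12 = 24.
That is 24 components of irreducible characters, and with the reducible (abelian) component the total is 25.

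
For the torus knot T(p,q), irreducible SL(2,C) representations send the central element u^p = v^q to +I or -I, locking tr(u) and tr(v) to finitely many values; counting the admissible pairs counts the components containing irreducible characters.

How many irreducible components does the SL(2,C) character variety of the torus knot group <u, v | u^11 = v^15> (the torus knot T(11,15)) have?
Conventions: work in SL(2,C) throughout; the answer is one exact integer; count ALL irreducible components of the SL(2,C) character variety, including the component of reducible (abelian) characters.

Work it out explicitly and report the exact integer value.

71

Gamma = < u, v | u^11 = v^15 > (torus knot T(11,15)); the central element u^11 = v^15 acts as +I or -I in any irreducible SL(2,C) representation.
So on each irreducible component the traces are pinned: tr(u) = 2*cos(pi*alpha/11) with 1 <= alpha <= 10, tr(v) = 2*cos(pi*beta/15) with 1 <= beta <= 14.
The two central values (-1)^alpha I and (-1)^beta I must be the same matrix, so alpha and beta share a parity.
Enumerate parity-matched pairs: 5*7 odd-odd plus 5*7 even-even gives 70.
components with irreducible characters: 70; plus the single component of reducible (abelian) characters: total 71.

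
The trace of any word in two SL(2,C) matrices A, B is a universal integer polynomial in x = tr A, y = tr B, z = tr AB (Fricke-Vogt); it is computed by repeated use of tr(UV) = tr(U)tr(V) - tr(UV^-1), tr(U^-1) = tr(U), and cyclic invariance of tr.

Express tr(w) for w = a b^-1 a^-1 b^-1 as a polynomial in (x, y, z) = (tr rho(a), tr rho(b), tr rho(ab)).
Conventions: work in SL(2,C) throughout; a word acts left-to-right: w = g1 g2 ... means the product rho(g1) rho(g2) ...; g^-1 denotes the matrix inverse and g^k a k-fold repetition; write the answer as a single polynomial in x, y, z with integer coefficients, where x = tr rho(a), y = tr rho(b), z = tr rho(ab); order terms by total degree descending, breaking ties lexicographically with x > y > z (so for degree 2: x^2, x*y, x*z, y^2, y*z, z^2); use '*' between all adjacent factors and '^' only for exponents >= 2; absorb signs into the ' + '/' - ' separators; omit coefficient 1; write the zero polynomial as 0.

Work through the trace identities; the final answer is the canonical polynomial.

x*y*z - x^2 - z^2 + 2

trace(a b^-1) = trace(a) * trace(b) - trace(a b) = x*y - z
trace(b^-1 a b^-1) = trace(a b^-1) * trace(b) - trace(a) = x*y^2 - y*z - x
so trace(a^2) = trace(a) * trace(a) - trace(1) = x^2 - 2
trace(a^2 b) = trace(a) * trace(b a) - trace(b) = x*z - y
trace(a b^-1 a) = trace(a^2) * trace(b) - trace(a^2 b) = x^2*y - x*z - y
reduce: trace(a b a b) = trace(b a) * trace(b a) - trace(1) = z^2 - 2
trace(a b^-1 a b) = trace(a b a) * trace(b) - trace(a b a b) = x*y*z - y^2 - z^2 + 2
trace(b^-1 a b^-1 a) = trace(a b^-1 a) * trace(b) - trace(a b^-1 a b) = x^2*y^2 - 2*x*y*z + z^2 - 2
trace(a b^-1 a^-1 b^-1) = trace(b^-1 a b^-1) * trace(a) - trace(b^-1 a b^-1 a) = x*y*z - x^2 - z^2 + 2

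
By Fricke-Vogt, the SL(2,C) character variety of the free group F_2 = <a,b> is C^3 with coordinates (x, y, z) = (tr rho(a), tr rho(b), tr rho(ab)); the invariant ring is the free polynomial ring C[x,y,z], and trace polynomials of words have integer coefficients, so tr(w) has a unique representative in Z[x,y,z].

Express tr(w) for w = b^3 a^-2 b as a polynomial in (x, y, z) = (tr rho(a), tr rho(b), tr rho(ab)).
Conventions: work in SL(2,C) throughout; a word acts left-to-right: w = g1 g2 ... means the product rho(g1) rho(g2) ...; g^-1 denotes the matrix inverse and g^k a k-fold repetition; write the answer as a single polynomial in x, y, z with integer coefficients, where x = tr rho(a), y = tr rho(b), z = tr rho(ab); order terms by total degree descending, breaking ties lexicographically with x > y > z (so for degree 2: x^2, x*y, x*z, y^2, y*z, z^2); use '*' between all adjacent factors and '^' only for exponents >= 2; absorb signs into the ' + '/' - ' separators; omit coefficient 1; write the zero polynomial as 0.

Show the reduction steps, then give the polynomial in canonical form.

trace(b^2) = trace(b) trace(b) - trace(1)   [square of b] = y^2 - 2
trace(b^3) = trace(b) trace(b^2) - trace(b)   [square of b] = y^3 - 3*y
reduce: trace(b^4) = trace(b) trace(b^3) - trace(b^2)   [square of b] = y^4 - 4*y^2 + 2
so trace(a b^2) = trace(b) trace(a b) - trace(a)   [square of b] = y*z - x
trace(b a b^2) = trace(b) trace(a b^2) - trace(a b)   [square of b] = y^2*z - x*y - z
so trace(b^4 a) = trace(b) trace(b a b^2) - trace(b a b)   [square of b] = y^3*z - x*y^2 - 2*y*z + x
trace(b^4 a^-1) = trace(b^4) trace(a) - trace(b^4 a)   [inverse elimination on a] = x*y^4 - y^3*z - 3*x*y^2 + 2*y*z + x
so trace(b^3 a^-2 b) = trace(b^4 a^-1) trace(a) - trace(b^4)   [inverse elimination on a] = x^2*y^4 - x*y^3*z - 3*x^2*y^2 - y^4 + 2*x*y*z + x^2 + 4*y^2 - 2

x^2*y^4 - x*y^3*z - 3*x^2*y^2 - y^4 + 2*x*y*z + x^2 + 4*y^2 - 2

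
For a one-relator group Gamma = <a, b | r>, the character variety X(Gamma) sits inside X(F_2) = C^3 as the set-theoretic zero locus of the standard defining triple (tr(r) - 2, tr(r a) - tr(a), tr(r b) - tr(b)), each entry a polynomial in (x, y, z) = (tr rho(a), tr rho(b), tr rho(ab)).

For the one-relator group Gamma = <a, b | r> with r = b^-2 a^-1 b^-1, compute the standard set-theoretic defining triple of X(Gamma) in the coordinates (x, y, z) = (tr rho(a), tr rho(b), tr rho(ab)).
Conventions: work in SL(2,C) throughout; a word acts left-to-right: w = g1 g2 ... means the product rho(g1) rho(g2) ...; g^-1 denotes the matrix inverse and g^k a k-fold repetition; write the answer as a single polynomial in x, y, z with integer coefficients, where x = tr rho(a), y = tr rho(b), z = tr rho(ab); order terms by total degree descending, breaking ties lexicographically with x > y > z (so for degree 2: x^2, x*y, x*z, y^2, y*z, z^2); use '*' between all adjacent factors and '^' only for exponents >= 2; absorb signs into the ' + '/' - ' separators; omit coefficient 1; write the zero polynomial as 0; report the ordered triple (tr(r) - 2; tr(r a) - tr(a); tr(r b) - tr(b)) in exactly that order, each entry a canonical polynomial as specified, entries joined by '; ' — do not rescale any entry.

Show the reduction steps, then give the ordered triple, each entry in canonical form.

y^2*z - x*y - z - 2; x*y^2*z - x^2*y - y*z^2 - x + y; y*z - x - y

apply: tr(b^-1) = tr(b) = y
tr(b^-1 a) = tr(a) * tr(b) - tr(a b) = x*y - z
tr(b^-1 a^-1) = tr(b^-1) * tr(a) - tr(b^-1 a) = z
apply: tr(a^-1 b^-2) = tr(b^-1 a^-1) * tr(b) - tr(b^-1 a^-1 b) = y*z - x
apply: tr(b^-2 a^-1 b^-1) = tr(a^-1 b^-2) * tr(b) - tr(a^-1 b^-1) = y^2*z - x*y - z
apply: tr(b^-2 a) = tr(a b^-1) * tr(b) - tr(a) = x*y^2 - y*z - x
apply: tr(b^-1 a b^-2) = tr(b^-2 a) * tr(b) - tr(b^-2 a b) = x*y^3 - y^2*z - 2*x*y + z
apply: tr(a^2) = tr(a) * tr(a) - tr(1) = x^2 - 2
tr(a^2 b) = tr(a) * tr(b a) - tr(b) = x*z - y
apply: tr(a b^-1 a) = tr(a^2) * tr(b) - tr(a^2 b) = x^2*y - x*z - y
tr(a b a b) = tr(a b) * tr(a b) - tr(1) = z^2 - 2
tr(a b^-1 a b) = tr(a b a) * tr(b) - tr(a b a b) = x*y*z - y^2 - z^2 + 2
use: tr(b^-1 a b^-1 a) = tr(a b^-1 a) * tr(b) - tr(a b^-1 a b) = x^2*y^2 - 2*x*y*z + z^2 - 2
use: tr(b^-1 a b^-2 a) = tr(b^-1 a b^-1 a) * tr(b) - tr(b^-1 a b^-1 a b) = x^2*y^3 - 2*x*y^2*z - x^2*y + y*z^2 + x*z - y
tr(b^-2 a^-1 b^-1 a) = tr(b^-1 a b^-2) * tr(a) - tr(b^-1 a b^-2 a) = x*y^2*z - x^2*y - y*z^2 + y
assemble the triple (tr(r) - 2; tr(r a) - x; tr(r b) - y)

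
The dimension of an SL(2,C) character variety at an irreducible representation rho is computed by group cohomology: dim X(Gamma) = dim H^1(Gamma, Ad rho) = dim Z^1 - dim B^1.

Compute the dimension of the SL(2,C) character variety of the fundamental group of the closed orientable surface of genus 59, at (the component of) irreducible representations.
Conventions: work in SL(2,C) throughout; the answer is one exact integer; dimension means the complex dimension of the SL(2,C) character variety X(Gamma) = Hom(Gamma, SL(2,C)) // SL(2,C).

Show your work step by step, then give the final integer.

348

The genus-59 surface group: 2g = 118 generators, one relator prod [a_i, b_i].
A cocycle assigns one sl_2 vector per generator subject to the relator condition d_2(z) = 0: dim of the unconstrained space is 3*2g = 354.
d_2 is surjective at irreducible rho (its cokernel H^2 is dual to H^0 = 0), so dim Z^1 = 354 - 3 = 351.
Coboundaries contribute dim B^1 = 3 (injective at irreducible rho).
Hence dim X = 351 - 3 = 348.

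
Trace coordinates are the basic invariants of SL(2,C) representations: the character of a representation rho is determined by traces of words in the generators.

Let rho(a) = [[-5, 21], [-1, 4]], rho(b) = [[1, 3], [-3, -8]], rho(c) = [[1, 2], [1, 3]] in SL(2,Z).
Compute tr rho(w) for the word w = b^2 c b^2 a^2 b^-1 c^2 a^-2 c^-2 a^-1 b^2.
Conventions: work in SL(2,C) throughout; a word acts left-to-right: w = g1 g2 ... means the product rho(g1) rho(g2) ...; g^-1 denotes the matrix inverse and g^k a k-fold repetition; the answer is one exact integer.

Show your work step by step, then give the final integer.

-469892883678

rho(b) = [[1, 3], [-3, -8]]
... * rho(b) = [[1, 3], [-3, -8]]  ->  [[-8, -21], [21, 55]]
... * rho(c) = [[1, 2], [1, 3]]  ->  [[-29, -79], [76, 207]]
... * rho(b) = [[1, 3], [-3, -8]]  ->  [[208, 545], [-545, -1428]]
... * rho(b) = [[1, 3], [-3, -8]]  ->  [[-1427, -3736], [3739, 9789]]
... * rho(a) = [[-5, 21], [-1, 4]]  ->  [[10871, -44911], [-28484, 117675]]
... * rho(a) = [[-5, 21], [-1, 4]]  ->  [[-9444, 48647], [24745, -127464]]
... * rho(b^-1) = [[-8, -3], [3, 1]]  ->  [[221493, 76979], [-580352, -201699]]
... * rho(c) = [[1, 2], [1, 3]]  ->  [[298472, 673923], [-782051, -1765801]]
... * rho(c) = [[1, 2], [1, 3]]  ->  [[972395, 2618713], [-2547852, -6861505]]
... * rho(a^-1) = [[4, -21], [1, -5]]  ->  [[6508293, -33513860], [-17052913, 87812417]]
... * rho(a^-1) = [[4, -21], [1, -5]]  ->  [[-7480688, 30895147], [19600765, -80950912]]
... * rho(c^-1) = [[3, -2], [-1, 1]]  ->  [[-53337211, 45856523], [139753207, -120152442]]
... * rho(c^-1) = [[3, -2], [-1, 1]]  ->  [[-205868156, 152530945], [539412063, -399658856]]
... * rho(a^-1) = [[4, -21], [1, -5]]  ->  [[-670941679, 3560576551], [1757989396, -9329359043]]
... * rho(b) = [[1, 3], [-3, -8]]  ->  [[-11352671332, -30497437445], [29746066525, 79908840532]]
... * rho(b) = [[1, 3], [-3, -8]]  ->  [[80139641003, 209921485564], [-209980455071, -550032524681]]
tr = 80139641003 + -550032524681 = -469892883678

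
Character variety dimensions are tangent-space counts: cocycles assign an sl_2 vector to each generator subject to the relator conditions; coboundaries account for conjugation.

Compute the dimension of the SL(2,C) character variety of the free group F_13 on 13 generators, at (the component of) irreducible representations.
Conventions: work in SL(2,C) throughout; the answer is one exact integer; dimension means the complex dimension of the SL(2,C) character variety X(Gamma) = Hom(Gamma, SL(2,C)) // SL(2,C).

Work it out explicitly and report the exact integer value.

Gamma = F_13 has 13 generators and no relators.
A cocycle picks one sl_2 vector per generator freely, giving dim Z^1 = 3*13 = 39.
dim B^1 = 3: the coboundary map is injective because an irreducible image has centralizer 0 in sl_2.
Therefore dim X = 39 - 3 = 36.

36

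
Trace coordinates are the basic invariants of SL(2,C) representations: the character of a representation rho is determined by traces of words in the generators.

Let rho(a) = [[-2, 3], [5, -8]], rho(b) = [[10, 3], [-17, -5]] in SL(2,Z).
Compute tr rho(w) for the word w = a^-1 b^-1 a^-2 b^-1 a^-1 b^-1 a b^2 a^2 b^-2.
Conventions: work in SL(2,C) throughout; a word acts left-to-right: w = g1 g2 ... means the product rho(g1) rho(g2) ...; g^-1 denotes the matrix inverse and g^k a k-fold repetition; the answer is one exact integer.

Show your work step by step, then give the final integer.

rho(a^-1) = [[-8, -3], [-5, -2]]
... * rho(b^-1) = [[-5, -3], [17, 10]]  ->  [[-11, -6], [-9, -5]]
... * rho(a^-1) = [[-8, -3], [-5, -2]]  ->  [[118, 45], [97, 37]]
... * rho(a^-1) = [[-8, -3], [-5, -2]]  ->  [[-1169, -444], [-961, -365]]
... * rho(b^-1) = [[-5, -3], [17, 10]]  ->  [[-1703, -933], [-1400, -767]]
... * rho(a^-1) = [[-8, -3], [-5, -2]]  ->  [[18289, 6975], [15035, 5734]]
... * rho(b^-1) = [[-5, -3], [17, 10]]  ->  [[27130, 14883], [22303, 12235]]
... * rho(a) = [[-2, 3], [5, -8]]  ->  [[20155, -37674], [16569, -30971]]
... * rho(b) = [[10, 3], [-17, -5]]  ->  [[842008, 248835], [692197, 204562]]
... * rho(b) = [[10, 3], [-17, -5]]  ->  [[4189885, 1281849], [3444416, 1053781]]
... * rho(a) = [[-2, 3], [5, -8]]  ->  [[-1970525, 2314863], [-1619927, 1903000]]
... * rho(a) = [[-2, 3], [5, -8]]  ->  [[15515365, -24430479], [12754854, -20083781]]
... * rho(b^-1) = [[-5, -3], [17, 10]]  ->  [[-492894968, -290850885], [-405198547, -239102372]]
... * rho(b^-1) = [[-5, -3], [17, 10]]  ->  [[-2479990205, -1429823946], [-2038747589, -1175428079]]
tr = -2479990205 + -1175428079 = -3655418284

-3655418284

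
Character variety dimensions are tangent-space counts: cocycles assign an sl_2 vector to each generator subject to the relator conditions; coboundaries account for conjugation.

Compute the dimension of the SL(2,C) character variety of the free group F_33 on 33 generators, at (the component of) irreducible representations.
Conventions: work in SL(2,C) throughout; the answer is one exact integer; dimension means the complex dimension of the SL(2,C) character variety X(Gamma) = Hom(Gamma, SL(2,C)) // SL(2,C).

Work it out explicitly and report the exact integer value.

Here Gamma is free of rank 33 — no relator constrains a cocycle.
A cocycle picks one sl_2 vector per generator freely, giving dim Z^1 = 3*33 = 99.
Irreducibility makes the coboundary map sl_2 -> Z^1 injective (trivial centralizer), so dim B^1 = 3.
dim X = dim H^1 = dim Z^1 - dim B^1 = 99 - 3 = 96.

96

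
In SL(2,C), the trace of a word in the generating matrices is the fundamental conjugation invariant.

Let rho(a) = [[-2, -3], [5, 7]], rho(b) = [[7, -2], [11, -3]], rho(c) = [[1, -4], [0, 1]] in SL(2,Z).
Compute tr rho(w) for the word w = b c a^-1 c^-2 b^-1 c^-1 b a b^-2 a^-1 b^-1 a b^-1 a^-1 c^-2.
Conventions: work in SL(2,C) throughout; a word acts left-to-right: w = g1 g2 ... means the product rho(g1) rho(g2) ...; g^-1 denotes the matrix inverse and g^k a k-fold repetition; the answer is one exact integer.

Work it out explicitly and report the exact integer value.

238791364339164

rho(b) = [[7, -2], [11, -3]]
... * rho(c) = [[1, -4], [0, 1]]  ->  [[7, -30], [11, -47]]
... * rho(a^-1) = [[7, 3], [-5, -2]]  ->  [[199, 81], [312, 127]]
... * rho(c^-1) = [[1, 4], [0, 1]]  ->  [[199, 877], [312, 1375]]
... * rho(c^-1) = [[1, 4], [0, 1]]  ->  [[199, 1673], [312, 2623]]
... * rho(b^-1) = [[-3, 2], [-11, 7]]  ->  [[-19000, 12109], [-29789, 18985]]
... * rho(c^-1) = [[1, 4], [0, 1]]  ->  [[-19000, -63891], [-29789, -100171]]
... * rho(b) = [[7, -2], [11, -3]]  ->  [[-835801, 229673], [-1310404, 360091]]
... * rho(a) = [[-2, -3], [5, 7]]  ->  [[2819967, 4115114], [4421263, 6451849]]
... * rho(b^-1) = [[-3, 2], [-11, 7]]  ->  [[-53726155, 34445732], [-84234128, 54005469]]
... * rho(b^-1) = [[-3, 2], [-11, 7]]  ->  [[-217724587, 133667814], [-341357775, 209570027]]
... * rho(a^-1) = [[7, 3], [-5, -2]]  ->  [[-2192411179, -920509389], [-3437354560, -1443213379]]
... * rho(b^-1) = [[-3, 2], [-11, 7]]  ->  [[16702836816, -10828388081], [26187410849, -16977202773]]
... * rho(a) = [[-2, -3], [5, 7]]  ->  [[-87547614037, -125907227015], [-137260835563, -197402651958]]
... * rho(b^-1) = [[-3, 2], [-11, 7]]  ->  [[1647622339276, -1056445817179], [2583211678227, -1656340234832]]
... * rho(a^-1) = [[7, 3], [-5, -2]]  ->  [[16815585460827, 7055758652186], [26364182921749, 11062315504345]]
... * rho(c^-1) = [[1, 4], [0, 1]]  ->  [[16815585460827, 74318100495494], [26364182921749, 116519047191341]]
... * rho(c^-1) = [[1, 4], [0, 1]]  ->  [[16815585460827, 141580442338802], [26364182921749, 221975778878337]]
tr = 16815585460827 + 221975778878337 = 238791364339164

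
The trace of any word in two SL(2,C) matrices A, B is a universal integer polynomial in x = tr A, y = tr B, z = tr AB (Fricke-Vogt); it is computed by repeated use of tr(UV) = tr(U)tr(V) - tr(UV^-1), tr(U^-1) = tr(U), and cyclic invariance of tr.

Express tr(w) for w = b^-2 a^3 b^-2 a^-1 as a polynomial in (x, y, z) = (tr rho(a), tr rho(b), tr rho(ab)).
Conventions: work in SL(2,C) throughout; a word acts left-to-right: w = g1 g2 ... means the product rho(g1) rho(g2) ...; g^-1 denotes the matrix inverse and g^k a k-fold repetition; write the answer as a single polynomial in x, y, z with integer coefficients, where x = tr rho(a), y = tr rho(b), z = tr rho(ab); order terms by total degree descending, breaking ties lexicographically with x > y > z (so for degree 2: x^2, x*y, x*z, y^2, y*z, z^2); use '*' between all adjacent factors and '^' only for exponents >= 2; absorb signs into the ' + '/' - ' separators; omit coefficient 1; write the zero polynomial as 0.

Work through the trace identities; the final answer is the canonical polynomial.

x^3*y^3*z - x^4*y^2 - x^2*y^2*z^2 - 2*x*y^3*z + 2*x^2*y^2 + y^2*z^2 + 2*x*y*z + x^2 - 2

tr(a^2) = tr(a) tr(a) - tr(1) = x^2 - 2
tr(a^3) = tr(a) tr(a^2) - tr(a) = x^3 - 3*x
apply: tr(b a^2) = tr(a) tr(b a) - tr(b) = x*z - y
tr(a^3 b) = tr(a) tr(b a^2) - tr(b a) = x^2*z - x*y - z
tr(b^-1 a^3) = tr(a^3) tr(b) - tr(a^3 b) = x^3*y - x^2*z - 2*x*y + z
tr(b^-2 a^3) = tr(b^-1 a^3) tr(b) - tr(b^-1 a^3 b) = x^3*y^2 - x^2*y*z - x^3 - 2*x*y^2 + y*z + 3*x
apply: tr(b^-1 a^3 b^-2) = tr(b^-2 a^3) tr(b) - tr(b^-2 a^3 b) = x^3*y^3 - x^2*y^2*z - 2*x^3*y - 2*x*y^3 + x^2*z + y^2*z + 5*x*y - z
use: tr(a^4) = tr(a) tr(a^3) - tr(a^2) = x^4 - 4*x^2 + 2
use: tr(a^4 b) = tr(a) tr(a^2 b a) - tr(a^2 b) = x^3*z - x^2*y - 2*x*z + y
apply: tr(a^3 b^-1 a) = tr(a^4) tr(b) - tr(a^4 b) = x^4*y - x^3*z - 3*x^2*y + 2*x*z + y
use: tr(b a b a) = tr(a b) tr(a b) - tr(1) = z^2 - 2
tr(b a b) = tr(b) tr(a b) - tr(a) = y*z - x
apply: tr(b a b a^2) = tr(a) tr(b a b a) - tr(b a b) = x*z^2 - y*z - x
apply: tr(a b a^3 b) = tr(a) tr(b a b a^2) - tr(b a b a) = x^2*z^2 - x*y*z - x^2 - z^2 + 2
tr(a^3 b^-1 a b) = tr(a b a^3) tr(b) - tr(a b a^3 b) = x^3*y*z - x^2*y^2 - x^2*z^2 - x*y*z + x^2 + y^2 + z^2 - 2
tr(b^-1 a b^-1 a^3) = tr(a^3 b^-1 a) tr(b) - tr(a^3 b^-1 a b) = x^4*y^2 - 2*x^3*y*z - 2*x^2*y^2 + x^2*z^2 + 3*x*y*z - x^2 - z^2 + 2
tr(b^-1 a^3 b^-2 a) = tr(b^-1 a b^-1 a^3) tr(b) - tr(b^-1 a b^-1 a^3 b) = x^4*y^3 - 2*x^3*y^2*z - x^4*y - 2*x^2*y^3 + x^2*y*z^2 + x^3*z + 3*x*y^2*z + 2*x^2*y - y*z^2 - 2*x*z + y
apply: tr(b^-1 a^3 b^-2 a^-1) = tr(b^-1 a^3 b^-2) tr(a) - tr(b^-1 a^3 b^-2 a) = x^3*y^2*z - x^4*y - x^2*y*z^2 - 2*x*y^2*z + 3*x^2*y + y*z^2 + x*z - y
tr(b^-1 a^2) = tr(a^2) tr(b) - tr(a^2 b) = x^2*y - x*z - y
use: tr(a^2 b^-2) = tr(b^-1 a^2) tr(b) - tr(b^-1 a^2 b) = x^2*y^2 - x*y*z - x^2 - y^2 + 2
tr(b^-2 a^3 b^-2 a^-1) = tr(b^-1 a^3 b^-2 a^-1) tr(b) - tr(b^-1 a^3 b^-2 a^-1 b) = x^3*y^3*z - x^4*y^2 - x^2*y^2*z^2 - 2*x*y^3*z + 2*x^2*y^2 + y^2*z^2 + 2*x*y*z + x^2 - 2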